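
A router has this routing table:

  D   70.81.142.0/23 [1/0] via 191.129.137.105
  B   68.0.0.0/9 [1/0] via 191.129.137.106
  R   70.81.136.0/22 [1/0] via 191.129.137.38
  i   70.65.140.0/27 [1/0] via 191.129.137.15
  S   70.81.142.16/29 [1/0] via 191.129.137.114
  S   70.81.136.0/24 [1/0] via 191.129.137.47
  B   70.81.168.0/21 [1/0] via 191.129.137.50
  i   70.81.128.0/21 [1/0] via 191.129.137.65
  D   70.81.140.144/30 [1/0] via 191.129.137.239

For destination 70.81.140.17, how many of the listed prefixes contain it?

0

No listed prefix contains 70.81.140.17.
Total matching entries: 0.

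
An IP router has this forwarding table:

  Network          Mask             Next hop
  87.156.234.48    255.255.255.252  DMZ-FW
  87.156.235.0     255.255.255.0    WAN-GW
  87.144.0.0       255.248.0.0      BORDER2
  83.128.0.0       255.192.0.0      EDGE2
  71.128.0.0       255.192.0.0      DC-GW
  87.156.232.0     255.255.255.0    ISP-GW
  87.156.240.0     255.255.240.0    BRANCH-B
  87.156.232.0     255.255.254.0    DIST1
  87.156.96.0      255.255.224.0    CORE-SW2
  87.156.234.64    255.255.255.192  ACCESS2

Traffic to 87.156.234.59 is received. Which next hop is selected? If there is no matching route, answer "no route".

no route

No entry's prefix contains 87.156.234.59; there is no default route.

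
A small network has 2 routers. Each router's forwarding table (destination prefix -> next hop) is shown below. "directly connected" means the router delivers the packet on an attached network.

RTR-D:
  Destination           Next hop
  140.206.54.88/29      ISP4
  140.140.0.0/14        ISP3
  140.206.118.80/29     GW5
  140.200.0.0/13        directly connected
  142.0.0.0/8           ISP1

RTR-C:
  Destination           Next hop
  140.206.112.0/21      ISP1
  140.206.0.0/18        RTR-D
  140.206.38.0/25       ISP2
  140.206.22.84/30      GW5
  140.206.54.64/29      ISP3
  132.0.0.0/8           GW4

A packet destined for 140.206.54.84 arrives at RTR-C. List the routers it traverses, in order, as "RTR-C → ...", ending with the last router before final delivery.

At RTR-C: longest match for 140.206.54.84 is 140.206.0.0/18 -> RTR-D
At RTR-D: longest match for 140.206.54.84 is 140.200.0.0/13 -> directly connected

RTR-C → RTR-D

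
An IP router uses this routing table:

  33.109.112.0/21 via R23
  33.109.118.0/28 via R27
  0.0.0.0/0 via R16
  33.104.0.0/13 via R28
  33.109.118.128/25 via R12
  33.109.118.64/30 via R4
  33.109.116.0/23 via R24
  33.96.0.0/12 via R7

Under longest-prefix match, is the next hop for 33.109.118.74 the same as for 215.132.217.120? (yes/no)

33.109.118.74: longest match 33.109.112.0/21 -> R23
215.132.217.120: longest match 0.0.0.0/0 -> R16

no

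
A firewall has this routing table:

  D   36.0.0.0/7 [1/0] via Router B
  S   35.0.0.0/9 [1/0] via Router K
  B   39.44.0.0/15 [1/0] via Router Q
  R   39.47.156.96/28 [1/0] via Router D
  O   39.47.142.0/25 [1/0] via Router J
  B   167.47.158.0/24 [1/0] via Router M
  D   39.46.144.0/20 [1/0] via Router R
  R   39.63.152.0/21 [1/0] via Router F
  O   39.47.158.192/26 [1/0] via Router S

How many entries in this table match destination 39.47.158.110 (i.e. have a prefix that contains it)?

0

No listed prefix contains 39.47.158.110.
Total matching entries: 0.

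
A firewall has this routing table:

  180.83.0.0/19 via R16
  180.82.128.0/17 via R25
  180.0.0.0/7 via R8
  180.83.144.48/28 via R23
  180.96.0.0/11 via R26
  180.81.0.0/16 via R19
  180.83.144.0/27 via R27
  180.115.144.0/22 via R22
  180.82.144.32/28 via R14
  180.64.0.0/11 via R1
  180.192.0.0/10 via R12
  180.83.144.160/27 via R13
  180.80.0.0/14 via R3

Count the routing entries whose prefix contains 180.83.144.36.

Prefixes containing 180.83.144.36:
  180.0.0.0/7 (180.0.0.0 - 181.255.255.255)
  180.64.0.0/11 (180.64.0.0 - 180.95.255.255)
  180.80.0.0/14 (180.80.0.0 - 180.83.255.255)
Total matching entries: 3.

3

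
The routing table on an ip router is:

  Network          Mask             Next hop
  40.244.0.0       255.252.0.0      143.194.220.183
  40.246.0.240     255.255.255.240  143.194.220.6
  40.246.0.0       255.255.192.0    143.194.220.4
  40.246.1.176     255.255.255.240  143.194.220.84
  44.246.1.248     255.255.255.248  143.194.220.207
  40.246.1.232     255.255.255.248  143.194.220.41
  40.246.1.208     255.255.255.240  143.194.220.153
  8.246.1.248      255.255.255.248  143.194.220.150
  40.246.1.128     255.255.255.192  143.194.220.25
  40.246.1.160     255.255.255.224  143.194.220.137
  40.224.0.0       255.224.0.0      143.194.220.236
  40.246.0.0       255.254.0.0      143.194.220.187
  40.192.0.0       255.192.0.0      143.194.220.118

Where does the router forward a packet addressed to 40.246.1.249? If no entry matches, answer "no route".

143.194.220.4

Routes whose prefix contains 40.246.1.249:
  40.192.0.0/10 (40.192.0.0 - 40.255.255.255) -> 143.194.220.118
  40.224.0.0/11 (40.224.0.0 - 40.255.255.255) -> 143.194.220.236
  40.244.0.0/14 (40.244.0.0 - 40.247.255.255) -> 143.194.220.183
  40.246.0.0/15 (40.246.0.0 - 40.247.255.255) -> 143.194.220.187
  40.246.0.0/18 (40.246.0.0 - 40.246.63.255) -> 143.194.220.4
More-specific entries that do NOT match:
  44.246.1.248/29 (44.246.1.248 - 44.246.1.255) does not contain 40.246.1.249
  40.246.1.232/29 (40.246.1.232 - 40.246.1.239) does not contain 40.246.1.249
  8.246.1.248/29 (8.246.1.248 - 8.246.1.255) does not contain 40.246.1.249
  40.246.0.240/28 (40.246.0.240 - 40.246.0.255) does not contain 40.246.1.249
  40.246.1.176/28 (40.246.1.176 - 40.246.1.191) does not contain 40.246.1.249
  40.246.1.208/28 (40.246.1.208 - 40.246.1.223) does not contain 40.246.1.249
  40.246.1.160/27 (40.246.1.160 - 40.246.1.191) does not contain 40.246.1.249
  40.246.1.128/26 (40.246.1.128 - 40.246.1.191) does not contain 40.246.1.249
Longest matching prefix is /18 -> next hop 143.194.220.4.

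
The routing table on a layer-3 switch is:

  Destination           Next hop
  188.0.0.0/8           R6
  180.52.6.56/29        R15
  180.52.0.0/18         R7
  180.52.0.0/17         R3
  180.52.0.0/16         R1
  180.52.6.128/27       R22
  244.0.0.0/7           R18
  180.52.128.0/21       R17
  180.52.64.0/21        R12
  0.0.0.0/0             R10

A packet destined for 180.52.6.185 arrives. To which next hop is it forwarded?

Routes whose prefix contains 180.52.6.185:
  0.0.0.0/0 (default, matches everything) -> R10
  180.52.0.0/16 (180.52.0.0 - 180.52.255.255) -> R1
  180.52.0.0/17 (180.52.0.0 - 180.52.127.255) -> R3
  180.52.0.0/18 (180.52.0.0 - 180.52.63.255) -> R7
More-specific entries that do NOT match:
  180.52.6.56/29 (180.52.6.56 - 180.52.6.63) does not contain 180.52.6.185
  180.52.6.128/27 (180.52.6.128 - 180.52.6.159) does not contain 180.52.6.185
  180.52.128.0/21 (180.52.128.0 - 180.52.135.255) does not contain 180.52.6.185
  180.52.64.0/21 (180.52.64.0 - 180.52.71.255) does not contain 180.52.6.185
Longest matching prefix is /18 -> next hop R7.

R7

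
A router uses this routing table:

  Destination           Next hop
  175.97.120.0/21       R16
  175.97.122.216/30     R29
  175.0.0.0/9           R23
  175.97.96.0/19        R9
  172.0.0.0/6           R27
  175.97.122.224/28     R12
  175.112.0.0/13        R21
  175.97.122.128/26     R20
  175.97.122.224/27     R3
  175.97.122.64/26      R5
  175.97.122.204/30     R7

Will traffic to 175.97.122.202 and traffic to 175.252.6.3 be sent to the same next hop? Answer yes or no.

no

175.97.122.202: longest match 175.97.120.0/21 -> R16
175.252.6.3: longest match 172.0.0.0/6 -> R27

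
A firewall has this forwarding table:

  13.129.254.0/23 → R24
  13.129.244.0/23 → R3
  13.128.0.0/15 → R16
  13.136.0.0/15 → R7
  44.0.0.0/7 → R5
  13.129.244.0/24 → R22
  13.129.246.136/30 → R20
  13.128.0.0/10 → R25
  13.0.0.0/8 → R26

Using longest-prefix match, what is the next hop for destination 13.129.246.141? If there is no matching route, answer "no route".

Routes whose prefix contains 13.129.246.141:
  13.0.0.0/8 (13.0.0.0 - 13.255.255.255) -> R26
  13.128.0.0/10 (13.128.0.0 - 13.191.255.255) -> R25
  13.128.0.0/15 (13.128.0.0 - 13.129.255.255) -> R16
More-specific entries that do NOT match:
  13.129.246.136/30 (13.129.246.136 - 13.129.246.139) does not contain 13.129.246.141
  13.129.244.0/24 (13.129.244.0 - 13.129.244.255) does not contain 13.129.246.141
  13.129.254.0/23 (13.129.254.0 - 13.129.255.255) does not contain 13.129.246.141
  13.129.244.0/23 (13.129.244.0 - 13.129.245.255) does not contain 13.129.246.141
Longest matching prefix is /15 -> next hop R16.

R16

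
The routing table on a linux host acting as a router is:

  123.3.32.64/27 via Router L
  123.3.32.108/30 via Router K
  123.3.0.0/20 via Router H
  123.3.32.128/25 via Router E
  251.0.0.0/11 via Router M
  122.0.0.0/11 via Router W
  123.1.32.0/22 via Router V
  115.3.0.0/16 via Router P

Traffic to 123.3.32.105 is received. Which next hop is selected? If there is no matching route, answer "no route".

no route

No entry's prefix contains 123.3.32.105; there is no default route.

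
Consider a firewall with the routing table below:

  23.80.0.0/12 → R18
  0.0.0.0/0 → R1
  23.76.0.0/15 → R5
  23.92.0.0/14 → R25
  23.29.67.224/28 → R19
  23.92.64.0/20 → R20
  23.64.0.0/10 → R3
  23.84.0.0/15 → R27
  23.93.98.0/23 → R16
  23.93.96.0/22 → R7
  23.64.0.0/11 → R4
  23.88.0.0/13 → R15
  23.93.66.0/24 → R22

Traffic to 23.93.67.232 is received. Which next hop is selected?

Routes whose prefix contains 23.93.67.232:
  0.0.0.0/0 (default, matches everything) -> R1
  23.64.0.0/10 (23.64.0.0 - 23.127.255.255) -> R3
  23.64.0.0/11 (23.64.0.0 - 23.95.255.255) -> R4
  23.80.0.0/12 (23.80.0.0 - 23.95.255.255) -> R18
  23.88.0.0/13 (23.88.0.0 - 23.95.255.255) -> R15
  23.92.0.0/14 (23.92.0.0 - 23.95.255.255) -> R25
More-specific entries that do NOT match:
  23.29.67.224/28 (23.29.67.224 - 23.29.67.239) does not contain 23.93.67.232
  23.93.66.0/24 (23.93.66.0 - 23.93.66.255) does not contain 23.93.67.232
  23.93.98.0/23 (23.93.98.0 - 23.93.99.255) does not contain 23.93.67.232
  23.93.96.0/22 (23.93.96.0 - 23.93.99.255) does not contain 23.93.67.232
  23.92.64.0/20 (23.92.64.0 - 23.92.79.255) does not contain 23.93.67.232
  23.76.0.0/15 (23.76.0.0 - 23.77.255.255) does not contain 23.93.67.232
  23.84.0.0/15 (23.84.0.0 - 23.85.255.255) does not contain 23.93.67.232
Longest matching prefix is /14 -> next hop R25.

R25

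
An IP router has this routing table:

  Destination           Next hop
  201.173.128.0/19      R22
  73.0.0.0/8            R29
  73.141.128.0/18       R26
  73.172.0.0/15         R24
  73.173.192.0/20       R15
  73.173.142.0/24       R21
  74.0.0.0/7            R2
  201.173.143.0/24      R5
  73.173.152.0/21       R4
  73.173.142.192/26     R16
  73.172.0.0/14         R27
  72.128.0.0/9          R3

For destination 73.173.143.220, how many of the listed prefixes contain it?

3

Prefixes containing 73.173.143.220:
  73.0.0.0/8 (73.0.0.0 - 73.255.255.255)
  73.172.0.0/14 (73.172.0.0 - 73.175.255.255)
  73.172.0.0/15 (73.172.0.0 - 73.173.255.255)
Total matching entries: 3.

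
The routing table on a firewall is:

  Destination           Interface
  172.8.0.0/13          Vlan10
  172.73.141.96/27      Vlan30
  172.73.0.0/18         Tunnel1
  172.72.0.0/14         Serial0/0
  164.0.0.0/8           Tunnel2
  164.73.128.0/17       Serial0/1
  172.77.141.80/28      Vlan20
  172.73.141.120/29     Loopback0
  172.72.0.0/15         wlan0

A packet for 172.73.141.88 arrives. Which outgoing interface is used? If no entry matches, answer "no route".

wlan0

Routes whose prefix contains 172.73.141.88:
  172.72.0.0/14 (172.72.0.0 - 172.75.255.255) -> Serial0/0
  172.72.0.0/15 (172.72.0.0 - 172.73.255.255) -> wlan0
More-specific entries that do NOT match:
  172.73.141.120/29 (172.73.141.120 - 172.73.141.127) does not contain 172.73.141.88
  172.77.141.80/28 (172.77.141.80 - 172.77.141.95) does not contain 172.73.141.88
  172.73.141.96/27 (172.73.141.96 - 172.73.141.127) does not contain 172.73.141.88
  172.73.0.0/18 (172.73.0.0 - 172.73.63.255) does not contain 172.73.141.88
  164.73.128.0/17 (164.73.128.0 - 164.73.255.255) does not contain 172.73.141.88
Longest matching prefix is /15 -> interface wlan0.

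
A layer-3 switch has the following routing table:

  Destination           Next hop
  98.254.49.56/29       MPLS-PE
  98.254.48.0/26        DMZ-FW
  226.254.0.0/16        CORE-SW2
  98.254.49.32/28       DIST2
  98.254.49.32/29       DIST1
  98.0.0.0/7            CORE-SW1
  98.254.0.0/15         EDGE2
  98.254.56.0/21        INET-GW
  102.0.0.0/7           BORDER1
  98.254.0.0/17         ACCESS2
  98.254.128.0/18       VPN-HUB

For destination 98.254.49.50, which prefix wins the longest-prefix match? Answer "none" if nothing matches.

98.254.0.0/17

Entries matching 98.254.49.50:
  98.0.0.0/7 (98.0.0.0 - 99.255.255.255)
  98.254.0.0/15 (98.254.0.0 - 98.255.255.255)
  98.254.0.0/17 (98.254.0.0 - 98.254.127.255)
Most specific is 98.254.0.0/17.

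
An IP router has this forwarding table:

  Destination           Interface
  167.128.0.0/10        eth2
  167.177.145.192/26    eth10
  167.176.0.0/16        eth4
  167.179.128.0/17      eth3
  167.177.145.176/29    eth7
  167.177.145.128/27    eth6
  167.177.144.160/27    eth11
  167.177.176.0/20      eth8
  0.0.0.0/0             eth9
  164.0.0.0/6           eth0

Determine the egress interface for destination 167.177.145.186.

eth2

Routes whose prefix contains 167.177.145.186:
  0.0.0.0/0 (default, matches everything) -> eth9
  164.0.0.0/6 (164.0.0.0 - 167.255.255.255) -> eth0
  167.128.0.0/10 (167.128.0.0 - 167.191.255.255) -> eth2
More-specific entries that do NOT match:
  167.177.145.176/29 (167.177.145.176 - 167.177.145.183) does not contain 167.177.145.186
  167.177.145.128/27 (167.177.145.128 - 167.177.145.159) does not contain 167.177.145.186
  167.177.144.160/27 (167.177.144.160 - 167.177.144.191) does not contain 167.177.145.186
  167.177.145.192/26 (167.177.145.192 - 167.177.145.255) does not contain 167.177.145.186
  167.177.176.0/20 (167.177.176.0 - 167.177.191.255) does not contain 167.177.145.186
  167.179.128.0/17 (167.179.128.0 - 167.179.255.255) does not contain 167.177.145.186
  167.176.0.0/16 (167.176.0.0 - 167.176.255.255) does not contain 167.177.145.186
Longest matching prefix is /10 -> interface eth2.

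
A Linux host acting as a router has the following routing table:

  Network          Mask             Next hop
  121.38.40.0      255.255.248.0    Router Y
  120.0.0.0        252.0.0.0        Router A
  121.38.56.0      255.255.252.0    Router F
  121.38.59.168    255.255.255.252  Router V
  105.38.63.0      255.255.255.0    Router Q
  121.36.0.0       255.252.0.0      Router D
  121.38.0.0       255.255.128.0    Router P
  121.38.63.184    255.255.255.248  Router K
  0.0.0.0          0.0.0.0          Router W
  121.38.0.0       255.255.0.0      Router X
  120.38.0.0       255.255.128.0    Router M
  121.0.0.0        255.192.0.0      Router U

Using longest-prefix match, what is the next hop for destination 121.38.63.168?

Routes whose prefix contains 121.38.63.168:
  0.0.0.0/0 (default, matches everything) -> Router W
  120.0.0.0/6 (120.0.0.0 - 123.255.255.255) -> Router A
  121.0.0.0/10 (121.0.0.0 - 121.63.255.255) -> Router U
  121.36.0.0/14 (121.36.0.0 - 121.39.255.255) -> Router D
  121.38.0.0/16 (121.38.0.0 - 121.38.255.255) -> Router X
  121.38.0.0/17 (121.38.0.0 - 121.38.127.255) -> Router P
More-specific entries that do NOT match:
  121.38.59.168/30 (121.38.59.168 - 121.38.59.171) does not contain 121.38.63.168
  121.38.63.184/29 (121.38.63.184 - 121.38.63.191) does not contain 121.38.63.168
  105.38.63.0/24 (105.38.63.0 - 105.38.63.255) does not contain 121.38.63.168
  121.38.56.0/22 (121.38.56.0 - 121.38.59.255) does not contain 121.38.63.168
  121.38.40.0/21 (121.38.40.0 - 121.38.47.255) does not contain 121.38.63.168
Longest matching prefix is /17 -> next hop Router P.

Router P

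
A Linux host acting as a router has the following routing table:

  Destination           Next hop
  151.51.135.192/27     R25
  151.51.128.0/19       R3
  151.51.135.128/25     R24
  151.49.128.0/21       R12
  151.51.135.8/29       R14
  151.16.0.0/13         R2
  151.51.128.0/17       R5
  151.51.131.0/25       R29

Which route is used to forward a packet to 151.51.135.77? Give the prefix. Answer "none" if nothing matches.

Entries matching 151.51.135.77:
  151.51.128.0/17 (151.51.128.0 - 151.51.255.255)
  151.51.128.0/19 (151.51.128.0 - 151.51.159.255)
Most specific is 151.51.128.0/19.

151.51.128.0/19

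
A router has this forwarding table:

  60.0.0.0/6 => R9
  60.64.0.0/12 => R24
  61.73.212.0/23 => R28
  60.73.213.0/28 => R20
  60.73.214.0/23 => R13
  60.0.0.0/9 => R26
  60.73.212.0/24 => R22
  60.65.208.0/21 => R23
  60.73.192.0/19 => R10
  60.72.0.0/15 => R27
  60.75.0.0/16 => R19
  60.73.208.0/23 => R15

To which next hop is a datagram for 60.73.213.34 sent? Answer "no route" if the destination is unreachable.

R10

Routes whose prefix contains 60.73.213.34:
  60.0.0.0/6 (60.0.0.0 - 63.255.255.255) -> R9
  60.0.0.0/9 (60.0.0.0 - 60.127.255.255) -> R26
  60.64.0.0/12 (60.64.0.0 - 60.79.255.255) -> R24
  60.72.0.0/15 (60.72.0.0 - 60.73.255.255) -> R27
  60.73.192.0/19 (60.73.192.0 - 60.73.223.255) -> R10
More-specific entries that do NOT match:
  60.73.213.0/28 (60.73.213.0 - 60.73.213.15) does not contain 60.73.213.34
  60.73.212.0/24 (60.73.212.0 - 60.73.212.255) does not contain 60.73.213.34
  61.73.212.0/23 (61.73.212.0 - 61.73.213.255) does not contain 60.73.213.34
  60.73.214.0/23 (60.73.214.0 - 60.73.215.255) does not contain 60.73.213.34
  60.73.208.0/23 (60.73.208.0 - 60.73.209.255) does not contain 60.73.213.34
  60.65.208.0/21 (60.65.208.0 - 60.65.215.255) does not contain 60.73.213.34
Longest matching prefix is /19 -> next hop R10.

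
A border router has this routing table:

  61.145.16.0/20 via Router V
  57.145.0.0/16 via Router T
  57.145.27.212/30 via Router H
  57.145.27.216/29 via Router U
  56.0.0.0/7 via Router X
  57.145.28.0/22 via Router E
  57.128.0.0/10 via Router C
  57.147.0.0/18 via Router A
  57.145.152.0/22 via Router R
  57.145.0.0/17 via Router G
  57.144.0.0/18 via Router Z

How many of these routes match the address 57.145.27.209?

Prefixes containing 57.145.27.209:
  56.0.0.0/7 (56.0.0.0 - 57.255.255.255)
  57.128.0.0/10 (57.128.0.0 - 57.191.255.255)
  57.145.0.0/16 (57.145.0.0 - 57.145.255.255)
  57.145.0.0/17 (57.145.0.0 - 57.145.127.255)
Total matching entries: 4.

4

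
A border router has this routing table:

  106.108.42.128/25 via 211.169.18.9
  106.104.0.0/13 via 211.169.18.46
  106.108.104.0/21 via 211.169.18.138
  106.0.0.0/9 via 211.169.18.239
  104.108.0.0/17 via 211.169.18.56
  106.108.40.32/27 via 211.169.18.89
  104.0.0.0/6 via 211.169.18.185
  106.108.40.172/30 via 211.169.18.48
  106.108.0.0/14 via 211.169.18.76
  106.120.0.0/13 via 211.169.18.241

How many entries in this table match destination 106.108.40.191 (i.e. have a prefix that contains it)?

Prefixes containing 106.108.40.191:
  104.0.0.0/6 (104.0.0.0 - 107.255.255.255)
  106.0.0.0/9 (106.0.0.0 - 106.127.255.255)
  106.104.0.0/13 (106.104.0.0 - 106.111.255.255)
  106.108.0.0/14 (106.108.0.0 - 106.111.255.255)
Total matching entries: 4.

4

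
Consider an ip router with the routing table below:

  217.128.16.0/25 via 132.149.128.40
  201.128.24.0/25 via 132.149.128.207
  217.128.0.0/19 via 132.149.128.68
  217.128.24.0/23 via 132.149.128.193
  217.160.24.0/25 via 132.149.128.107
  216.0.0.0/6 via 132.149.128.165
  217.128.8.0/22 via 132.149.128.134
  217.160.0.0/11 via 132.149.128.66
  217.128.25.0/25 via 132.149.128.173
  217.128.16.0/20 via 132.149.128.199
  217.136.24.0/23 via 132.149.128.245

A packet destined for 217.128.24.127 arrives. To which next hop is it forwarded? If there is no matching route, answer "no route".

Routes whose prefix contains 217.128.24.127:
  216.0.0.0/6 (216.0.0.0 - 219.255.255.255) -> 132.149.128.165
  217.128.0.0/19 (217.128.0.0 - 217.128.31.255) -> 132.149.128.68
  217.128.16.0/20 (217.128.16.0 - 217.128.31.255) -> 132.149.128.199
  217.128.24.0/23 (217.128.24.0 - 217.128.25.255) -> 132.149.128.193
More-specific entries that do NOT match:
  217.128.16.0/25 (217.128.16.0 - 217.128.16.127) does not contain 217.128.24.127
  201.128.24.0/25 (201.128.24.0 - 201.128.24.127) does not contain 217.128.24.127
  217.160.24.0/25 (217.160.24.0 - 217.160.24.127) does not contain 217.128.24.127
  217.128.25.0/25 (217.128.25.0 - 217.128.25.127) does not contain 217.128.24.127
Longest matching prefix is /23 -> next hop 132.149.128.193.

132.149.128.193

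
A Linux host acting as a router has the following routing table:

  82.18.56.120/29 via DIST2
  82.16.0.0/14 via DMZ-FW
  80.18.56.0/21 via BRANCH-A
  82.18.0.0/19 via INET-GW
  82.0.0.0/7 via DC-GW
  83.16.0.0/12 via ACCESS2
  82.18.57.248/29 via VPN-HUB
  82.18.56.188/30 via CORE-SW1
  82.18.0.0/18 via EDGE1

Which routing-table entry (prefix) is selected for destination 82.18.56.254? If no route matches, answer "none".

82.18.0.0/18

Entries matching 82.18.56.254:
  82.0.0.0/7 (82.0.0.0 - 83.255.255.255)
  82.16.0.0/14 (82.16.0.0 - 82.19.255.255)
  82.18.0.0/18 (82.18.0.0 - 82.18.63.255)
Most specific is 82.18.0.0/18.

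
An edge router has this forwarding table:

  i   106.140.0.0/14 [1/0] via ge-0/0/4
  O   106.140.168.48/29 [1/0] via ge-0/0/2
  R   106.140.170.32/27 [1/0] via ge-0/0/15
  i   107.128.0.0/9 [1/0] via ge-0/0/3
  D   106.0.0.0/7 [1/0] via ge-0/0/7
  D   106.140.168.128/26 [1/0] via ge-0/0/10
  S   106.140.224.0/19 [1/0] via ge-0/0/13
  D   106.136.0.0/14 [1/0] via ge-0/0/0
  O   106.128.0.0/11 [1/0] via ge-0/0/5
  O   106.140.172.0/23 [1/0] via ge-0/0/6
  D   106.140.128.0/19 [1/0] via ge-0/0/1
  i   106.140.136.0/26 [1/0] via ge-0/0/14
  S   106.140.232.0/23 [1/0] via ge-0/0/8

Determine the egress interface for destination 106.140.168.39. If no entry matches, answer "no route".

ge-0/0/4

Routes whose prefix contains 106.140.168.39:
  106.0.0.0/7 (106.0.0.0 - 107.255.255.255) -> ge-0/0/7
  106.128.0.0/11 (106.128.0.0 - 106.159.255.255) -> ge-0/0/5
  106.140.0.0/14 (106.140.0.0 - 106.143.255.255) -> ge-0/0/4
More-specific entries that do NOT match:
  106.140.168.48/29 (106.140.168.48 - 106.140.168.55) does not contain 106.140.168.39
  106.140.170.32/27 (106.140.170.32 - 106.140.170.63) does not contain 106.140.168.39
  106.140.168.128/26 (106.140.168.128 - 106.140.168.191) does not contain 106.140.168.39
  106.140.136.0/26 (106.140.136.0 - 106.140.136.63) does not contain 106.140.168.39
  106.140.172.0/23 (106.140.172.0 - 106.140.173.255) does not contain 106.140.168.39
  106.140.232.0/23 (106.140.232.0 - 106.140.233.255) does not contain 106.140.168.39
  106.140.224.0/19 (106.140.224.0 - 106.140.255.255) does not contain 106.140.168.39
  106.140.128.0/19 (106.140.128.0 - 106.140.159.255) does not contain 106.140.168.39
Longest matching prefix is /14 -> interface ge-0/0/4.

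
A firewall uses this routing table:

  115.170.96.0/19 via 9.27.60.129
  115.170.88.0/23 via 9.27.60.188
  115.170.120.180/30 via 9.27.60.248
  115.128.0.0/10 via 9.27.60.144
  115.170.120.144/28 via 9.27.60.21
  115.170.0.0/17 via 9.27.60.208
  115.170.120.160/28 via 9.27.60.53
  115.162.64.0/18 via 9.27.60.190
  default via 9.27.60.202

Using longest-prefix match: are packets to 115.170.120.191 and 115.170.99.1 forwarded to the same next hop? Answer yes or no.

yes

115.170.120.191: longest match 115.170.96.0/19 -> 9.27.60.129
115.170.99.1: longest match 115.170.96.0/19 -> 9.27.60.129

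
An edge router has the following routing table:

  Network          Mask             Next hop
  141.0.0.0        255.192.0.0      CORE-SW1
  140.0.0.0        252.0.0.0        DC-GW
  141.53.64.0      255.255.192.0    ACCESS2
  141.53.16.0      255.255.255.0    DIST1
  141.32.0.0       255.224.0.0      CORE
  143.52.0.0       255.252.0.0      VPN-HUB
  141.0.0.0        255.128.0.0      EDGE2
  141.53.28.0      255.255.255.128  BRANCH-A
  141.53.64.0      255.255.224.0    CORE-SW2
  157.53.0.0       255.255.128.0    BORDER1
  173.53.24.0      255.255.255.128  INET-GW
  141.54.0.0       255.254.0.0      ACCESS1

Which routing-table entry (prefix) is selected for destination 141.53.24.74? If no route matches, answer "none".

Entries matching 141.53.24.74:
  140.0.0.0/6 (140.0.0.0 - 143.255.255.255)
  141.0.0.0/9 (141.0.0.0 - 141.127.255.255)
  141.0.0.0/10 (141.0.0.0 - 141.63.255.255)
  141.32.0.0/11 (141.32.0.0 - 141.63.255.255)
Most specific is 141.32.0.0/11.

141.32.0.0/11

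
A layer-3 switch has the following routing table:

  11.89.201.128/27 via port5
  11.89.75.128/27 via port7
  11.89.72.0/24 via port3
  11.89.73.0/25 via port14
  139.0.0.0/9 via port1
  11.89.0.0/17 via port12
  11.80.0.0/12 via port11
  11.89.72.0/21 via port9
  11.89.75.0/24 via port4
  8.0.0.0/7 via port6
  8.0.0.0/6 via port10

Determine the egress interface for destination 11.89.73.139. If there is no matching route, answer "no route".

port9

Routes whose prefix contains 11.89.73.139:
  8.0.0.0/6 (8.0.0.0 - 11.255.255.255) -> port10
  11.80.0.0/12 (11.80.0.0 - 11.95.255.255) -> port11
  11.89.0.0/17 (11.89.0.0 - 11.89.127.255) -> port12
  11.89.72.0/21 (11.89.72.0 - 11.89.79.255) -> port9
More-specific entries that do NOT match:
  11.89.201.128/27 (11.89.201.128 - 11.89.201.159) does not contain 11.89.73.139
  11.89.75.128/27 (11.89.75.128 - 11.89.75.159) does not contain 11.89.73.139
  11.89.73.0/25 (11.89.73.0 - 11.89.73.127) does not contain 11.89.73.139
  11.89.72.0/24 (11.89.72.0 - 11.89.72.255) does not contain 11.89.73.139
  11.89.75.0/24 (11.89.75.0 - 11.89.75.255) does not contain 11.89.73.139
Longest matching prefix is /21 -> interface port9.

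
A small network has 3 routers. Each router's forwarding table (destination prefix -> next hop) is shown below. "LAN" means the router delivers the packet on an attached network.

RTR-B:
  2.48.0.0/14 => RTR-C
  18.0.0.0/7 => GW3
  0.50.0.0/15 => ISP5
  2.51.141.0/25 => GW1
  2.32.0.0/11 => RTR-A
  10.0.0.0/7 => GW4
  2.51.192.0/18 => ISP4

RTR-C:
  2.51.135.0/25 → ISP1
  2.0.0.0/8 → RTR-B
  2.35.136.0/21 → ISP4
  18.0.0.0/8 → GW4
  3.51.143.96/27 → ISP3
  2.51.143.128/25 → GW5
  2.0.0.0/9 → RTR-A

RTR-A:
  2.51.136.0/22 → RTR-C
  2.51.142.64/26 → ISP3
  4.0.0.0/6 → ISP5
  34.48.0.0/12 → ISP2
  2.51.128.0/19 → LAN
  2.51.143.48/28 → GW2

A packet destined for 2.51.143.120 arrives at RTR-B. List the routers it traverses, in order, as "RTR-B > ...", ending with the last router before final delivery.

At RTR-B: longest match for 2.51.143.120 is 2.48.0.0/14 -> RTR-C
At RTR-C: longest match for 2.51.143.120 is 2.0.0.0/9 -> RTR-A
At RTR-A: longest match for 2.51.143.120 is 2.51.128.0/19 -> LAN

RTR-B > RTR-C > RTR-A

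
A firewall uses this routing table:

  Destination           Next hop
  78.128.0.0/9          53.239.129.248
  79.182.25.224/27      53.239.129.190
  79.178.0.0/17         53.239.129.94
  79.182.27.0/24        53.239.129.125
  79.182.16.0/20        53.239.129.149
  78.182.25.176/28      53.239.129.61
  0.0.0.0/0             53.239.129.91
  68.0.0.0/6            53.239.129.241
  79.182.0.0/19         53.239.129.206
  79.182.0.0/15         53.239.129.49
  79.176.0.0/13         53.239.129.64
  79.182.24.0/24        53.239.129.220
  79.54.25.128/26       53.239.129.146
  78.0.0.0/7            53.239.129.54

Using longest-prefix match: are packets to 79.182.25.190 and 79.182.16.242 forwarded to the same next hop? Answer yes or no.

yes

79.182.25.190: longest match 79.182.16.0/20 -> 53.239.129.149
79.182.16.242: longest match 79.182.16.0/20 -> 53.239.129.149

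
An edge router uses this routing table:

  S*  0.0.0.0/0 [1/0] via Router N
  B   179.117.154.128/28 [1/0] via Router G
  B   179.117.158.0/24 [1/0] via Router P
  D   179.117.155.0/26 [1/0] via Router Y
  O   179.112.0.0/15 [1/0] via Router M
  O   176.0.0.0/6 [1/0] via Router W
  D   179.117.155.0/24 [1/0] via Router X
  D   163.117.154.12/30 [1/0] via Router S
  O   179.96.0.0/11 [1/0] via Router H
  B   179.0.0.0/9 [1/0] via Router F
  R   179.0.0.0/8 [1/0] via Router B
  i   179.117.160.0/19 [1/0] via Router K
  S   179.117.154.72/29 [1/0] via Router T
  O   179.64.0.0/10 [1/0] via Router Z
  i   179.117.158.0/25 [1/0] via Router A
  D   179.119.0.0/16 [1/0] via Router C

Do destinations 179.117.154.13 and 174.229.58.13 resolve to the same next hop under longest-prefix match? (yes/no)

179.117.154.13: longest match 179.96.0.0/11 -> Router H
174.229.58.13: longest match 0.0.0.0/0 -> Router N

no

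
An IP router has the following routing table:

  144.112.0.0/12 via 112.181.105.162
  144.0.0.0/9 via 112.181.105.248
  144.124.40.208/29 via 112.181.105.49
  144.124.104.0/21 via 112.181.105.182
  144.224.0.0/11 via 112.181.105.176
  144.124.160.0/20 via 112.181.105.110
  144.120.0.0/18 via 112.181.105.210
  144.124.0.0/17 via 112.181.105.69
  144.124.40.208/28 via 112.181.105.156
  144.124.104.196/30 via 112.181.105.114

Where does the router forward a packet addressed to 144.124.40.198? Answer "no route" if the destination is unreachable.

112.181.105.69

Routes whose prefix contains 144.124.40.198:
  144.0.0.0/9 (144.0.0.0 - 144.127.255.255) -> 112.181.105.248
  144.112.0.0/12 (144.112.0.0 - 144.127.255.255) -> 112.181.105.162
  144.124.0.0/17 (144.124.0.0 - 144.124.127.255) -> 112.181.105.69
More-specific entries that do NOT match:
  144.124.104.196/30 (144.124.104.196 - 144.124.104.199) does not contain 144.124.40.198
  144.124.40.208/29 (144.124.40.208 - 144.124.40.215) does not contain 144.124.40.198
  144.124.40.208/28 (144.124.40.208 - 144.124.40.223) does not contain 144.124.40.198
  144.124.104.0/21 (144.124.104.0 - 144.124.111.255) does not contain 144.124.40.198
  144.124.160.0/20 (144.124.160.0 - 144.124.175.255) does not contain 144.124.40.198
  144.120.0.0/18 (144.120.0.0 - 144.120.63.255) does not contain 144.124.40.198
Longest matching prefix is /17 -> next hop 112.181.105.69.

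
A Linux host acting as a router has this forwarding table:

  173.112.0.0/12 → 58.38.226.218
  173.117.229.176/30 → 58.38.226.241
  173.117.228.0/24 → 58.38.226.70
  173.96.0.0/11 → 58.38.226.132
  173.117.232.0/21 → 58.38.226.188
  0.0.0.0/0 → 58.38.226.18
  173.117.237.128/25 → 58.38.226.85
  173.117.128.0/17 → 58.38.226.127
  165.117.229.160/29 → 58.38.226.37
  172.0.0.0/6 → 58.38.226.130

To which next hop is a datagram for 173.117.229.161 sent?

Routes whose prefix contains 173.117.229.161:
  0.0.0.0/0 (default, matches everything) -> 58.38.226.18
  172.0.0.0/6 (172.0.0.0 - 175.255.255.255) -> 58.38.226.130
  173.96.0.0/11 (173.96.0.0 - 173.127.255.255) -> 58.38.226.132
  173.112.0.0/12 (173.112.0.0 - 173.127.255.255) -> 58.38.226.218
  173.117.128.0/17 (173.117.128.0 - 173.117.255.255) -> 58.38.226.127
More-specific entries that do NOT match:
  173.117.229.176/30 (173.117.229.176 - 173.117.229.179) does not contain 173.117.229.161
  165.117.229.160/29 (165.117.229.160 - 165.117.229.167) does not contain 173.117.229.161
  173.117.237.128/25 (173.117.237.128 - 173.117.237.255) does not contain 173.117.229.161
  173.117.228.0/24 (173.117.228.0 - 173.117.228.255) does not contain 173.117.229.161
  173.117.232.0/21 (173.117.232.0 - 173.117.239.255) does not contain 173.117.229.161
Longest matching prefix is /17 -> next hop 58.38.226.127.

58.38.226.127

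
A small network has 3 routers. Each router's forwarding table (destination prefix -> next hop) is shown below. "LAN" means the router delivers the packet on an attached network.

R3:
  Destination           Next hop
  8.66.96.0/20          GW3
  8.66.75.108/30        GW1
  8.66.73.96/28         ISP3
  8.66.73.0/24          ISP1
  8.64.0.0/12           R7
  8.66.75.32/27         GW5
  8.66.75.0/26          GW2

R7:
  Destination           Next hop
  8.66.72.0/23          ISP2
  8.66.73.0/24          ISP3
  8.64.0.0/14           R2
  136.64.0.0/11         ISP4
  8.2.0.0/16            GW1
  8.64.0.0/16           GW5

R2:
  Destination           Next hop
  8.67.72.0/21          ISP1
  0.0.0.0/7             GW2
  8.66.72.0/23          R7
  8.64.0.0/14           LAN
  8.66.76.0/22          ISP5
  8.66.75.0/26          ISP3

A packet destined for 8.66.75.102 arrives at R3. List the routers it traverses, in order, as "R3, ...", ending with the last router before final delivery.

At R3: longest match for 8.66.75.102 is 8.64.0.0/12 -> R7
At R7: longest match for 8.66.75.102 is 8.64.0.0/14 -> R2
At R2: longest match for 8.66.75.102 is 8.64.0.0/14 -> LAN

R3, R7, R2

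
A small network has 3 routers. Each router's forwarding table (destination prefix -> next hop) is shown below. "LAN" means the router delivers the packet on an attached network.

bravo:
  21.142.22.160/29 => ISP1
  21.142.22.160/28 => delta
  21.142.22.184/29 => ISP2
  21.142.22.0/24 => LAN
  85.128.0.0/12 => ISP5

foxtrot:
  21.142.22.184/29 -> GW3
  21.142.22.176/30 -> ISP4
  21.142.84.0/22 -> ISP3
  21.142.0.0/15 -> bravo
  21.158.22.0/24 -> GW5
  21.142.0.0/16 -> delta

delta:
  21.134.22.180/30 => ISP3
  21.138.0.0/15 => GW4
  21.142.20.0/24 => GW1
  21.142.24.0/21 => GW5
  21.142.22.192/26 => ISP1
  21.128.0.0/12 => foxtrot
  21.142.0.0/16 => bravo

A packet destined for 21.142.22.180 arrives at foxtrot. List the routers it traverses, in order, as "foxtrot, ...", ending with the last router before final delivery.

At foxtrot: longest match for 21.142.22.180 is 21.142.0.0/16 -> delta
At delta: longest match for 21.142.22.180 is 21.142.0.0/16 -> bravo
At bravo: longest match for 21.142.22.180 is 21.142.22.0/24 -> LAN

foxtrot, delta, bravo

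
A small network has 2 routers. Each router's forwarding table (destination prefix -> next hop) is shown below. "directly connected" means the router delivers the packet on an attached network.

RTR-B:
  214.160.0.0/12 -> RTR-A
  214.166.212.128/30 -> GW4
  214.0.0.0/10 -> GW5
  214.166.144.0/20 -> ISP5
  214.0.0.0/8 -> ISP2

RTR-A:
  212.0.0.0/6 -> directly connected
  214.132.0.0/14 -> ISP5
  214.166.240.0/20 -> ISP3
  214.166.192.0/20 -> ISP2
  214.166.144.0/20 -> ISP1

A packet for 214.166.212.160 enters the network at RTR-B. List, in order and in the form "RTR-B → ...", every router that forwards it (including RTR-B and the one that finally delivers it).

At RTR-B: longest match for 214.166.212.160 is 214.160.0.0/12 -> RTR-A
At RTR-A: longest match for 214.166.212.160 is 212.0.0.0/6 -> directly connected

RTR-B → RTR-A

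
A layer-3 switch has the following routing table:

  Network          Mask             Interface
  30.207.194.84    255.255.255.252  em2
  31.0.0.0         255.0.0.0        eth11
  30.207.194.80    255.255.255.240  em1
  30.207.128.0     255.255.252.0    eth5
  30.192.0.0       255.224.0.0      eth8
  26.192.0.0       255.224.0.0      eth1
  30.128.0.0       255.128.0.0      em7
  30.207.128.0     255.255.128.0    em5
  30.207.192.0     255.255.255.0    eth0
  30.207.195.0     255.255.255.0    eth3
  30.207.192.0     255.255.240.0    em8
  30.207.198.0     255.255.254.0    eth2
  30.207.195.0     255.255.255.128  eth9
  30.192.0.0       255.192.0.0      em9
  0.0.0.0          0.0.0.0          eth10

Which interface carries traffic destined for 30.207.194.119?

Routes whose prefix contains 30.207.194.119:
  0.0.0.0/0 (default, matches everything) -> eth10
  30.128.0.0/9 (30.128.0.0 - 30.255.255.255) -> em7
  30.192.0.0/10 (30.192.0.0 - 30.255.255.255) -> em9
  30.192.0.0/11 (30.192.0.0 - 30.223.255.255) -> eth8
  30.207.128.0/17 (30.207.128.0 - 30.207.255.255) -> em5
  30.207.192.0/20 (30.207.192.0 - 30.207.207.255) -> em8
More-specific entries that do NOT match:
  30.207.194.84/30 (30.207.194.84 - 30.207.194.87) does not contain 30.207.194.119
  30.207.194.80/28 (30.207.194.80 - 30.207.194.95) does not contain 30.207.194.119
  30.207.195.0/25 (30.207.195.0 - 30.207.195.127) does not contain 30.207.194.119
  30.207.192.0/24 (30.207.192.0 - 30.207.192.255) does not contain 30.207.194.119
  30.207.195.0/24 (30.207.195.0 - 30.207.195.255) does not contain 30.207.194.119
  30.207.198.0/23 (30.207.198.0 - 30.207.199.255) does not contain 30.207.194.119
  30.207.128.0/22 (30.207.128.0 - 30.207.131.255) does not contain 30.207.194.119
Longest matching prefix is /20 -> interface em8.

em8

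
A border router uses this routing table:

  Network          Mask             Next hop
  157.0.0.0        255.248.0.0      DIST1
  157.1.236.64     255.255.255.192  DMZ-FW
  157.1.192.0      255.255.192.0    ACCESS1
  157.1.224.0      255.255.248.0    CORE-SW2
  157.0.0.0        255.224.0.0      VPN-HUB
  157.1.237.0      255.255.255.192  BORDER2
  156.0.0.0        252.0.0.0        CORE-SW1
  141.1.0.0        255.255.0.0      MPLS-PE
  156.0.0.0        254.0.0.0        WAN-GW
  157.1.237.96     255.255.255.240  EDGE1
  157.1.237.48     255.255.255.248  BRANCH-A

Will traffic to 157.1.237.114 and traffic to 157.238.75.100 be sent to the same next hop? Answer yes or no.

no

157.1.237.114: longest match 157.1.192.0/18 -> ACCESS1
157.238.75.100: longest match 156.0.0.0/7 -> WAN-GW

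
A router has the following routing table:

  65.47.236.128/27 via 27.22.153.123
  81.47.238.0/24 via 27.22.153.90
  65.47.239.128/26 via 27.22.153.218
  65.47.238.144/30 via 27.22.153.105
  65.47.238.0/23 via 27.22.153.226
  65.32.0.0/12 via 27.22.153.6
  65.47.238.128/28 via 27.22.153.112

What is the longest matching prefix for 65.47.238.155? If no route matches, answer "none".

Entries matching 65.47.238.155:
  65.32.0.0/12 (65.32.0.0 - 65.47.255.255)
  65.47.238.0/23 (65.47.238.0 - 65.47.239.255)
Most specific is 65.47.238.0/23.

65.47.238.0/23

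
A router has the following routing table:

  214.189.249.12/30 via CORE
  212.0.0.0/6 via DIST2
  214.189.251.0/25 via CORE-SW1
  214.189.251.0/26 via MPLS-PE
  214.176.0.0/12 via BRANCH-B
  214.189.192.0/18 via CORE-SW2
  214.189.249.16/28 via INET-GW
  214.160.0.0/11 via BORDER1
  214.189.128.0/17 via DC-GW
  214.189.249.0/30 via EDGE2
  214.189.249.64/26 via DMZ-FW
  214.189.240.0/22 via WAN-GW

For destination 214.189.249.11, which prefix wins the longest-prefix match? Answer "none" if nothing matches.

214.189.192.0/18

Entries matching 214.189.249.11:
  212.0.0.0/6 (212.0.0.0 - 215.255.255.255)
  214.160.0.0/11 (214.160.0.0 - 214.191.255.255)
  214.176.0.0/12 (214.176.0.0 - 214.191.255.255)
  214.189.128.0/17 (214.189.128.0 - 214.189.255.255)
  214.189.192.0/18 (214.189.192.0 - 214.189.255.255)
Most specific is 214.189.192.0/18.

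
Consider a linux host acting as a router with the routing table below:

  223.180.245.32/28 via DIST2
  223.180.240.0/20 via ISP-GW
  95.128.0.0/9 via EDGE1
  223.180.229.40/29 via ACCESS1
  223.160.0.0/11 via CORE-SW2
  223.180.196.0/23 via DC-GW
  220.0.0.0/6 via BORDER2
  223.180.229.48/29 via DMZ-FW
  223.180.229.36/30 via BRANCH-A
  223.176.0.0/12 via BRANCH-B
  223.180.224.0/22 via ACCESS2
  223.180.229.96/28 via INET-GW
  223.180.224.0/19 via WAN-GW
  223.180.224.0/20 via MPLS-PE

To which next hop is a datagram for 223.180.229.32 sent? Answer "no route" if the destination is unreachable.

MPLS-PE

Routes whose prefix contains 223.180.229.32:
  220.0.0.0/6 (220.0.0.0 - 223.255.255.255) -> BORDER2
  223.160.0.0/11 (223.160.0.0 - 223.191.255.255) -> CORE-SW2
  223.176.0.0/12 (223.176.0.0 - 223.191.255.255) -> BRANCH-B
  223.180.224.0/19 (223.180.224.0 - 223.180.255.255) -> WAN-GW
  223.180.224.0/20 (223.180.224.0 - 223.180.239.255) -> MPLS-PE
More-specific entries that do NOT match:
  223.180.229.36/30 (223.180.229.36 - 223.180.229.39) does not contain 223.180.229.32
  223.180.229.40/29 (223.180.229.40 - 223.180.229.47) does not contain 223.180.229.32
  223.180.229.48/29 (223.180.229.48 - 223.180.229.55) does not contain 223.180.229.32
  223.180.245.32/28 (223.180.245.32 - 223.180.245.47) does not contain 223.180.229.32
  223.180.229.96/28 (223.180.229.96 - 223.180.229.111) does not contain 223.180.229.32
  223.180.196.0/23 (223.180.196.0 - 223.180.197.255) does not contain 223.180.229.32
  223.180.224.0/22 (223.180.224.0 - 223.180.227.255) does not contain 223.180.229.32
Longest matching prefix is /20 -> next hop MPLS-PE.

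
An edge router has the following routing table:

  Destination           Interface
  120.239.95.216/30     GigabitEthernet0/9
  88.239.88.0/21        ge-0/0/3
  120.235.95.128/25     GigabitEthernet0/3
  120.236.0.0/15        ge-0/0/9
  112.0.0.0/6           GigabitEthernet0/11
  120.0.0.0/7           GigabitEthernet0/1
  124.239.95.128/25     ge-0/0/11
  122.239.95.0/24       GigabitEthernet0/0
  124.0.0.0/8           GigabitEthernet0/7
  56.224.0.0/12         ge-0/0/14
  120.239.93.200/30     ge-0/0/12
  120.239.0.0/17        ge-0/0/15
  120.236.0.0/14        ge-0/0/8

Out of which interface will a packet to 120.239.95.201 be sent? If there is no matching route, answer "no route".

Routes whose prefix contains 120.239.95.201:
  120.0.0.0/7 (120.0.0.0 - 121.255.255.255) -> GigabitEthernet0/1
  120.236.0.0/14 (120.236.0.0 - 120.239.255.255) -> ge-0/0/8
  120.239.0.0/17 (120.239.0.0 - 120.239.127.255) -> ge-0/0/15
More-specific entries that do NOT match:
  120.239.95.216/30 (120.239.95.216 - 120.239.95.219) does not contain 120.239.95.201
  120.239.93.200/30 (120.239.93.200 - 120.239.93.203) does not contain 120.239.95.201
  120.235.95.128/25 (120.235.95.128 - 120.235.95.255) does not contain 120.239.95.201
  124.239.95.128/25 (124.239.95.128 - 124.239.95.255) does not contain 120.239.95.201
  122.239.95.0/24 (122.239.95.0 - 122.239.95.255) does not contain 120.239.95.201
  88.239.88.0/21 (88.239.88.0 - 88.239.95.255) does not contain 120.239.95.201
Longest matching prefix is /17 -> interface ge-0/0/15.

ge-0/0/15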